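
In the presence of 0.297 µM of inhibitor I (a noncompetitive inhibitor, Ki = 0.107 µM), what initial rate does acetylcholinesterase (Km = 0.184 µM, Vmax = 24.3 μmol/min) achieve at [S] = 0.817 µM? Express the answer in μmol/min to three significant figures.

5.25 μmol/min

With α = 1 + [I]/Ki = 1 + 0.297/0.107 = 3.776, the noncompetitive rate law is v = (Vmax/α)·[S] / (Km + [S]).
v = (24.3/3.776)×0.817 / (0.184 + 0.817) = 5.258/1.001 = 5.25 μmol/min.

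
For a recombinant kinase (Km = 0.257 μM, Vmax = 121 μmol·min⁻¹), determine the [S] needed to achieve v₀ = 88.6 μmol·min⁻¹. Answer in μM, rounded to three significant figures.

0.703 μM

The required fractional saturation is v/Vmax = 88.6/121 = 0.7322.
Then [S]/(Km+[S]) = 0.7322 ⇒ [S] = 0.257 × 0.7322/(1 − 0.7322) = 0.703 μM.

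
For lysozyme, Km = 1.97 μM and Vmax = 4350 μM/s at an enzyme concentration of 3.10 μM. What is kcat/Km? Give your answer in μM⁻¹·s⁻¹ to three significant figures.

712 μM⁻¹·s⁻¹

kcat = Vmax/[E]total = 4350/3.10 = 1400 s⁻¹.
kcat/Km = 1400/1.97 = 712 μM⁻¹·s⁻¹.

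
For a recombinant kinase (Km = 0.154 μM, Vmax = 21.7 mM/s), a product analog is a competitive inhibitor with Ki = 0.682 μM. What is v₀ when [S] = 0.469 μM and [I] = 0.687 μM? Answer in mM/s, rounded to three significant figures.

13.1 mM/s

With α = 1 + [I]/Ki = 1 + 0.687/0.682 = 2.007, the competitive rate law is v = Vmax[S] / (αKm + [S]).
v = 21.7×0.469 / (2.007×0.154 + 0.469) = 10.18/0.7781 = 13.1 mM/s.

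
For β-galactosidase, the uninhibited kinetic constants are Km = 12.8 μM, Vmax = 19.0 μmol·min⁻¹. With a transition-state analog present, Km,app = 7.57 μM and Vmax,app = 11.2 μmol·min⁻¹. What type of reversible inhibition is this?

Both Km and Vmax decrease by the same factor (~1.69-fold) — characteristic of uncompetitive inhibition.

uncompetitive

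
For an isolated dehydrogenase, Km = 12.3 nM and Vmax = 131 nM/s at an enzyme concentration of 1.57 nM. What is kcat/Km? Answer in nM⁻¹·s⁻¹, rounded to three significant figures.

6.78 nM⁻¹·s⁻¹

kcat = Vmax/[E]total = 131/1.57 = 83.4 s⁻¹.
kcat/Km = 83.4/12.3 = 6.78 nM⁻¹·s⁻¹.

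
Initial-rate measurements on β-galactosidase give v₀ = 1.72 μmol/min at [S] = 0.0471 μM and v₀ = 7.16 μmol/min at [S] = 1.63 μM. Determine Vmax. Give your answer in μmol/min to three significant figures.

In reciprocal form, 1/v = (Km/Vmax)·(1/[S]) + 1/Vmax. The two points give (1/[S], 1/v) = (21.23, 0.5814) and (0.6135, 0.1397).
Slope = (0.5814 − 0.1397)/(21.23 − 0.6135) = 0.02142; intercept = 0.5814 − 0.02142×21.23 = 0.1265.
Vmax = 1/intercept = 7.90 μmol/min; Km = slope × Vmax = 0.02142 × 7.90 = 0.169 μM.

7.90 μmol/min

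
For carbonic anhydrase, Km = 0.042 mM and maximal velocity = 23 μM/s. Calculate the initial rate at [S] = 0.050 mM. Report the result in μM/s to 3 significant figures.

12.5 μM/s

[S]/(Km+[S]) = 0.050/0.09200 = 0.5435, the fractional saturation.
v = 0.5435 × Vmax = 0.5435 × 23 = 12.5 μM/s.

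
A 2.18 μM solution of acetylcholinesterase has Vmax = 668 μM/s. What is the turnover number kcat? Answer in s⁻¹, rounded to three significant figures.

kcat = Vmax/[E]total = 668 μM/s / 2.18 μM = 306 s⁻¹.

306 s⁻¹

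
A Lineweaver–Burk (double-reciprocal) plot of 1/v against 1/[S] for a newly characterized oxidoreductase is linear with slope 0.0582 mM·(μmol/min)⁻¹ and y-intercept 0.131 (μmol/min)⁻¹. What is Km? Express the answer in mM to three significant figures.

0.444 mM

y-intercept = 1/Vmax ⇒ Vmax = 7.63 μmol/min; slope = Km/Vmax ⇒ Km = slope × Vmax.
Km = 0.0582 × 7.63 = 0.444 mM.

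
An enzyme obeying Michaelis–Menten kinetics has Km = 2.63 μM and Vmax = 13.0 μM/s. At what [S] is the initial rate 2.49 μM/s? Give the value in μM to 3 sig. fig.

0.623 μM

The required fractional saturation is v/Vmax = 2.49/13.0 = 0.1915.
Then [S]/(Km+[S]) = 0.1915 ⇒ [S] = 2.63 × 0.1915/(1 − 0.1915) = 0.623 μM.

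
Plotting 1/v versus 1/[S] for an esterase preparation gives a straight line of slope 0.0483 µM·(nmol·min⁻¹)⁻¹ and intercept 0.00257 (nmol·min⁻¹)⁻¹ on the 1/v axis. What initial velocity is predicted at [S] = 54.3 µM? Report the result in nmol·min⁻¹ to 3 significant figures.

The y-intercept is 1/Vmax, so Vmax = 1/0.00257 = 389 nmol·min⁻¹.
The slope is Km/Vmax, so Km = 0.0483 × 389 = 18.8 µM.
Then v = 389 × 54.3/(18.8 + 54.3) = 289 nmol·min⁻¹.

289 nmol·min⁻¹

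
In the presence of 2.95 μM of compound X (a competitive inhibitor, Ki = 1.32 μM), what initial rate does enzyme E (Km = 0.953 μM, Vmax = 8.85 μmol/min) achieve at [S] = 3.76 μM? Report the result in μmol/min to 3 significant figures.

α = 1 + [I]/Ki = 1 + 2.95/1.32 = 3.235.
For a competitive inhibitor, Vmax is unchanged and the apparent Km becomes α·Km: Km,app = 3.08 μM, Vmax,app = 8.85 μmol/min.
v = Vmax,app·[S]/(Km,app + [S]) = 8.85 × 3.76/(3.08 + 3.76) = 4.86 μmol/min.

4.86 μmol/min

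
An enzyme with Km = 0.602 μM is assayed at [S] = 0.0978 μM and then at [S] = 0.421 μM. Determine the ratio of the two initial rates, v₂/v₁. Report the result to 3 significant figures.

2.94

The fractional saturations are [S]/(Km+[S]) = 0.0978/0.6998 = 0.1398 and 0.421/1.023 = 0.4115.
v₂/v₁ is just their ratio: 0.4115/0.1398 = 2.94.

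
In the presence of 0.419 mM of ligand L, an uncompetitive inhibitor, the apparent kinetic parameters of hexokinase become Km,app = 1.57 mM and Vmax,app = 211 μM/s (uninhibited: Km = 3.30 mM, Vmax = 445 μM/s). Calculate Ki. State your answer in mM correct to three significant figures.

0.378 mM

Uncompetitive: Vmax,app = Vmax/α (and Km,app = Km/α) with α = 1 + [I]/Ki.
α = Vmax/Vmax,app = 445/211 = 2.109.
Since α = 1 + [I]/Ki, [I]/Ki = 2.109 − 1 = 1.109 and Ki = 0.419/1.109 = 0.378 mM.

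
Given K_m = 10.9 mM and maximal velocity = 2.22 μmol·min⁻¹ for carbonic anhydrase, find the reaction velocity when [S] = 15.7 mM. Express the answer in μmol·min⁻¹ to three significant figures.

[S]/(Km+[S]) = 15.7/26.60 = 0.5902, the fractional saturation.
v = 0.5902 × Vmax = 0.5902 × 2.22 = 1.31 μmol·min⁻¹.

1.31 μmol·min⁻¹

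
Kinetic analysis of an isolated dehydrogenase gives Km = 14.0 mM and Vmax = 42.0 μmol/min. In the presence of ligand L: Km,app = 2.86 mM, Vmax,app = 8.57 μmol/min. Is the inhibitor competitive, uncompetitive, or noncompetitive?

uncompetitive

Both Km and Vmax decrease by the same factor (~4.90-fold) — characteristic of uncompetitive inhibition.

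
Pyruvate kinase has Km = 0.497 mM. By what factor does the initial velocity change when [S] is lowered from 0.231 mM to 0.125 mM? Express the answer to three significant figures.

The fractional saturations are [S]/(Km+[S]) = 0.231/0.7280 = 0.3173 and 0.125/0.6220 = 0.2010.
v₂/v₁ is just their ratio: 0.2010/0.3173 = 0.633.

0.633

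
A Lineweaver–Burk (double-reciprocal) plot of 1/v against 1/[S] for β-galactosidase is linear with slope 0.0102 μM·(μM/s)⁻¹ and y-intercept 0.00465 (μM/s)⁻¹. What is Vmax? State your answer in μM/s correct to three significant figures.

215 μM/s

The y-intercept of a Lineweaver–Burk plot equals 1/Vmax, so Vmax = 1/0.00465 = 215 μM/s.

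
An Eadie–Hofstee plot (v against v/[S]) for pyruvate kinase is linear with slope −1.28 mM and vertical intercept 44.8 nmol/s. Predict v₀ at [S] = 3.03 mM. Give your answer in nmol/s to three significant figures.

31.5 nmol/s

In the Eadie–Hofstee form v = Vmax − Km·(v/[S]), the slope is −Km and the intercept is Vmax, so Km = 1.28 mM and Vmax = 44.8 nmol/s.
v = 44.8 × 3.03/(1.28 + 3.03) = 31.5 nmol/s.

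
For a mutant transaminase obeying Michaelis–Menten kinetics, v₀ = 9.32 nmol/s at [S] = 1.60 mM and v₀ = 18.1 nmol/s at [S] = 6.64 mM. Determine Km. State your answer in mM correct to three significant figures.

In reciprocal form, 1/v = (Km/Vmax)·(1/[S]) + 1/Vmax. The two points give (1/[S], 1/v) = (0.6250, 0.1073) and (0.1506, 0.05525).
Slope = (0.1073 − 0.05525)/(0.6250 − 0.1506) = 0.1097; intercept = 0.1073 − 0.1097×0.6250 = 0.03873.
Vmax = 1/intercept = 25.8 nmol/s; Km = slope × Vmax = 0.1097 × 25.8 = 2.83 mM.

2.83 mM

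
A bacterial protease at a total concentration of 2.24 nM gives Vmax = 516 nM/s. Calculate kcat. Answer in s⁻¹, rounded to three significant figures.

230 s⁻¹

kcat = Vmax/[E]total = 516 nM/s / 2.24 nM = 230 s⁻¹.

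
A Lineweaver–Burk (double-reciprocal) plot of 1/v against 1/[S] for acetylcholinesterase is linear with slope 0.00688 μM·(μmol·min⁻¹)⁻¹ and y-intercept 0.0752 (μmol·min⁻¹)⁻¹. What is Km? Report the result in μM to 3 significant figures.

y-intercept = 1/Vmax ⇒ Vmax = 13.3 μmol·min⁻¹; slope = Km/Vmax ⇒ Km = slope × Vmax.
Km = 0.00688 × 13.3 = 0.0915 μM.

0.0915 μM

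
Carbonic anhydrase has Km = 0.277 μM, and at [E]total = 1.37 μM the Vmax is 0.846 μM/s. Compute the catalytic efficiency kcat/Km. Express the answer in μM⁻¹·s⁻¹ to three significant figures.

2.23 μM⁻¹·s⁻¹

kcat = Vmax/[E]total = 0.846/1.37 = 0.618 s⁻¹.
kcat/Km = 0.618/0.277 = 2.23 μM⁻¹·s⁻¹.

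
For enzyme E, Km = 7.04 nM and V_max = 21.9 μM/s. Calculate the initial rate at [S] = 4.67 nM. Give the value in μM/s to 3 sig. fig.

v = Vmax·[S]/(Km + [S]) = 21.9 × 4.67 / (7.04 + 4.67)
  = 102.3 / 11.71 = 8.73 μM/s.

8.73 μM/s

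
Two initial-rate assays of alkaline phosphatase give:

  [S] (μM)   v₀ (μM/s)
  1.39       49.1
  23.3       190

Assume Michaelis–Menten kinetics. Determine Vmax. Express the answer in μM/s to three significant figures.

232 μM/s

In reciprocal form, 1/v = (Km/Vmax)·(1/[S]) + 1/Vmax. The two points give (1/[S], 1/v) = (0.7194, 0.02037) and (0.04292, 0.005263).
Slope = (0.02037 − 0.005263)/(0.7194 − 0.04292) = 0.02233; intercept = 0.02037 − 0.02233×0.7194 = 0.004305.
Vmax = 1/intercept = 232 μM/s; Km = slope × Vmax = 0.02233 × 232 = 5.19 μM.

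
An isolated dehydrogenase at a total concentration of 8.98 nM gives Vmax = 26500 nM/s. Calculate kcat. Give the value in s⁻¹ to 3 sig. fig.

kcat = Vmax/[E]total = 26500 nM/s / 8.98 nM = 2950 s⁻¹.

2950 s⁻¹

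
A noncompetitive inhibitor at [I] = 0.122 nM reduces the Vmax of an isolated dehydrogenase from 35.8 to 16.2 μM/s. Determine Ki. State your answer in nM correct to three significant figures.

0.101 nM

Noncompetitive: Vmax,app = Vmax/α with α = 1 + [I]/Ki.
α = Vmax/Vmax,app = 35.8/16.2 = 2.210.
Ki = [I]/(α − 1) = 0.122/1.210 = 0.101 nM.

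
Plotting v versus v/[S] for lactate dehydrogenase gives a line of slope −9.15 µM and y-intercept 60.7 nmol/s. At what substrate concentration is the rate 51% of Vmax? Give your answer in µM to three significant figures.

The Eadie–Hofstee slope gives Km = 9.15 µM (slope = −Km).
v/Vmax = [S]/(Km+[S]) = 0.51 ⇒ [S] = Km·0.51/(1−0.51) = 9.15 × 1.041 = 9.52 µM.

9.52 µM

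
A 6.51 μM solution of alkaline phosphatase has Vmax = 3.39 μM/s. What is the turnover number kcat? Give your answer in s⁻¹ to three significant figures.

0.521 s⁻¹

kcat = Vmax/[E]total = 3.39 μM/s / 6.51 μM = 0.521 s⁻¹.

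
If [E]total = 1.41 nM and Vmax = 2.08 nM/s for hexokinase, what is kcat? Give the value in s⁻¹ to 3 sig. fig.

1.48 s⁻¹

kcat = Vmax/[E]total = 2.08 nM/s / 1.41 nM = 1.48 s⁻¹.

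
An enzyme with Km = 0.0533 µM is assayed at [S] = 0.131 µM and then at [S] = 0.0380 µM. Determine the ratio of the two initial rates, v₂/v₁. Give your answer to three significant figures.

Since Vmax cancels, v₂/v₁ = [S]₂(Km+[S]₁) / [S]₁(Km+[S]₂).
= 0.0380×(0.0533+0.131) / (0.131×(0.0533+0.0380)) = 0.007003/0.01196 = 0.586.

0.586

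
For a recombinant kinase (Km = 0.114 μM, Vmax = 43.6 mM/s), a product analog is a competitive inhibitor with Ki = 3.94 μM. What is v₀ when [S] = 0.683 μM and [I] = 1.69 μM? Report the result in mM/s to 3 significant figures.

35.2 mM/s

α = 1 + [I]/Ki = 1 + 1.69/3.94 = 1.429.
For a competitive inhibitor, Vmax is unchanged and the apparent Km becomes α·Km: Km,app = 0.163 μM, Vmax,app = 43.6 mM/s.
v = Vmax,app·[S]/(Km,app + [S]) = 43.6 × 0.683/(0.163 + 0.683) = 35.2 mM/s.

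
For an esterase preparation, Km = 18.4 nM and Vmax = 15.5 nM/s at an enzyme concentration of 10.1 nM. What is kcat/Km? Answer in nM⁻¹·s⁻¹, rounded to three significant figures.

0.0834 nM⁻¹·s⁻¹

kcat = Vmax/[E]total = 15.5/10.1 = 1.53 s⁻¹.
kcat/Km = 1.53/18.4 = 0.0834 nM⁻¹·s⁻¹.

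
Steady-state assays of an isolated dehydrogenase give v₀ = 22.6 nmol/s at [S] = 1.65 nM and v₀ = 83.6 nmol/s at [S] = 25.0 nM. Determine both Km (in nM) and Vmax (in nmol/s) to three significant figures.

In reciprocal form, 1/v = (Km/Vmax)·(1/[S]) + 1/Vmax. The two points give (1/[S], 1/v) = (0.6061, 0.04425) and (0.04000, 0.01196).
Slope = (0.04425 − 0.01196)/(0.6061 − 0.04000) = 0.05704; intercept = 0.04425 − 0.05704×0.6061 = 0.009680.
Vmax = 1/intercept = 103 nmol/s; Km = slope × Vmax = 0.05704 × 103 = 5.89 nM.

Km = 5.89 nM; Vmax = 103 nmol/s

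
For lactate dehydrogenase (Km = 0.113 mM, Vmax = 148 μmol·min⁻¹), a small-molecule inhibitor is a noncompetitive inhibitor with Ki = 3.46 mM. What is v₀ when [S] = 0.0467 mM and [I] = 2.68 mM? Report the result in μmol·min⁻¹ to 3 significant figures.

24.4 μmol·min⁻¹

α = 1 + [I]/Ki = 1 + 2.68/3.46 = 1.775.
For a noncompetitive inhibitor, Vmax is reduced to Vmax/α while Km is unchanged: Km,app = 0.113 mM, Vmax,app = 83.4 μmol·min⁻¹.
v = Vmax,app·[S]/(Km,app + [S]) = 83.4 × 0.0467/(0.113 + 0.0467) = 24.4 μmol·min⁻¹.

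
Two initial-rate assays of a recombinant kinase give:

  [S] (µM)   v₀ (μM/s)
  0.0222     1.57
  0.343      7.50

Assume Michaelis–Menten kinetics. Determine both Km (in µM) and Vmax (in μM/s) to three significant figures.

In reciprocal form, 1/v = (Km/Vmax)·(1/[S]) + 1/Vmax. The two points give (1/[S], 1/v) = (45.05, 0.6369) and (2.915, 0.1333).
Slope = (0.6369 − 0.1333)/(45.05 − 2.915) = 0.01195; intercept = 0.6369 − 0.01195×45.05 = 0.09848.
Vmax = 1/intercept = 10.2 μM/s; Km = slope × Vmax = 0.01195 × 10.2 = 0.121 µM.

Km = 0.121 µM; Vmax = 10.2 μM/s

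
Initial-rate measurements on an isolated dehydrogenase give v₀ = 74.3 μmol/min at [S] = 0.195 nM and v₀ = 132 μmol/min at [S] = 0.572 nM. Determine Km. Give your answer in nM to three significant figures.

In reciprocal form, 1/v = (Km/Vmax)·(1/[S]) + 1/Vmax. The two points give (1/[S], 1/v) = (5.128, 0.01346) and (1.748, 0.007576).
Slope = (0.01346 − 0.007576)/(5.128 − 1.748) = 0.001741; intercept = 0.01346 − 0.001741×5.128 = 0.004533.
Vmax = 1/intercept = 221 μmol/min; Km = slope × Vmax = 0.001741 × 221 = 0.384 nM.

0.384 nM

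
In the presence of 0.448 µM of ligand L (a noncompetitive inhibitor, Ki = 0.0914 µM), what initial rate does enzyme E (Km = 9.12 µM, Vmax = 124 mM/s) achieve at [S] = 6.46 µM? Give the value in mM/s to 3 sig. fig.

With α = 1 + [I]/Ki = 1 + 0.448/0.0914 = 5.902, the noncompetitive rate law is v = (Vmax/α)·[S] / (Km + [S]).
v = (124/5.902)×6.46 / (9.12 + 6.46) = 135.7/15.58 = 8.71 mM/s.

8.71 mM/s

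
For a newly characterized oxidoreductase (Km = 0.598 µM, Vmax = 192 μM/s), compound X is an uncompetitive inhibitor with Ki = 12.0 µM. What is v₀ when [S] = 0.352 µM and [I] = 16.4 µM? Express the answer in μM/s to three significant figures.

α = 1 + [I]/Ki = 1 + 16.4/12.0 = 2.367.
For an uncompetitive inhibitor, both parameters are divided by α, giving Vmax/α and Km/α: Km,app = 0.253 µM, Vmax,app = 81.1 μM/s.
v = Vmax,app·[S]/(Km,app + [S]) = 81.1 × 0.352/(0.253 + 0.352) = 47.2 μM/s.

47.2 μM/s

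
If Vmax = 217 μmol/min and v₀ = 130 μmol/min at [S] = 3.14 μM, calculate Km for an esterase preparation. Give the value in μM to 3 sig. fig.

v/Vmax = 130/217 = 0.5991 = [S]/(Km+[S]).
So Km + [S] = [S]/0.5991 = 5.241 μM, giving Km = 5.241 − 3.14 = 2.10 μM.

2.10 μM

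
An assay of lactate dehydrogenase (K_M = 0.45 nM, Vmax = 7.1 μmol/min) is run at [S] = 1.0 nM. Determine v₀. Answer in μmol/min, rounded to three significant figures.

4.90 μmol/min

[S]/(Km+[S]) = 1.0/1.450 = 0.6897, the fractional saturation.
v = 0.6897 × Vmax = 0.6897 × 7.1 = 4.90 μmol/min.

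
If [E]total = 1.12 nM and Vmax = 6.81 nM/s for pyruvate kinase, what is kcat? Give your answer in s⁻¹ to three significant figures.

kcat = Vmax/[E]total = 6.81 nM/s / 1.12 nM = 6.08 s⁻¹.

6.08 s⁻¹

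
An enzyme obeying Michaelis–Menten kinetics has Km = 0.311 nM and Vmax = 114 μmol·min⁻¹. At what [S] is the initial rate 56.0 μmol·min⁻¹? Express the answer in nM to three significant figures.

The required fractional saturation is v/Vmax = 56.0/114 = 0.4912.
Then [S]/(Km+[S]) = 0.4912 ⇒ [S] = 0.311 × 0.4912/(1 − 0.4912) = 0.300 nM.

0.300 nM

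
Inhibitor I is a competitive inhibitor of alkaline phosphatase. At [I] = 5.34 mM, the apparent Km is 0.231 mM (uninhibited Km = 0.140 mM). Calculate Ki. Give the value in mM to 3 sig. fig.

Competitive: Km,app = α·Km with α = 1 + [I]/Ki.
α = Km,app/Km = 0.231/0.140 = 1.650.
Ki = [I]/(α − 1) = 5.34/0.6500 = 8.22 mM.

8.22 mM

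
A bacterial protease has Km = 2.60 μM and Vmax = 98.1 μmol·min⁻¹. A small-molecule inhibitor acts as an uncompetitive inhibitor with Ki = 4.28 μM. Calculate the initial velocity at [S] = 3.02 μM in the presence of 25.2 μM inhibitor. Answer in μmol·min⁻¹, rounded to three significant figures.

12.7 μmol·min⁻¹

With α = 1 + [I]/Ki = 1 + 25.2/4.28 = 6.888, the uncompetitive rate law is v = (Vmax/α)·[S] / (Km/α + [S]).
v = (98.1/6.888)×3.02 / (2.60/6.888 + 3.02) = 43.01/3.397 = 12.7 μmol·min⁻¹.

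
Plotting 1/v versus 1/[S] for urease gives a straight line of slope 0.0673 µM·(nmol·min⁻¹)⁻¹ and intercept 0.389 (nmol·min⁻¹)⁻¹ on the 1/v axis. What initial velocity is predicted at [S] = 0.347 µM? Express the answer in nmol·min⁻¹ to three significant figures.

1.72 nmol·min⁻¹

The y-intercept is 1/Vmax, so Vmax = 1/0.389 = 2.57 nmol·min⁻¹.
The slope is Km/Vmax, so Km = 0.0673 × 2.57 = 0.173 µM.
Then v = 2.57 × 0.347/(0.173 + 0.347) = 1.72 nmol·min⁻¹.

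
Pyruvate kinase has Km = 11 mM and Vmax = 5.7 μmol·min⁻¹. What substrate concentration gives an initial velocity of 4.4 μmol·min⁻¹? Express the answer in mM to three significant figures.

The required fractional saturation is v/Vmax = 4.4/5.7 = 0.7719.
Then [S]/(Km+[S]) = 0.7719 ⇒ [S] = 11 × 0.7719/(1 − 0.7719) = 37.2 mM.

37.2 mM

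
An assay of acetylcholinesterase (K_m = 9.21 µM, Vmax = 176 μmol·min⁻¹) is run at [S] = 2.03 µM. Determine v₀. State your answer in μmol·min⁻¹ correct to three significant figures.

v = Vmax·[S]/(Km + [S]) = 176 × 2.03 / (9.21 + 2.03)
  = 357.3 / 11.24 = 31.8 μmol·min⁻¹.

31.8 μmol·min⁻¹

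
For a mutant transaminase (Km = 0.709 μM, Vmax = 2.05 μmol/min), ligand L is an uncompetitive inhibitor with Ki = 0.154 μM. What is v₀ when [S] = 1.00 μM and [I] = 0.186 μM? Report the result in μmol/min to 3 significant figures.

α = 1 + [I]/Ki = 1 + 0.186/0.154 = 2.208.
For an uncompetitive inhibitor, both parameters are divided by α, giving Vmax/α and Km/α: Km,app = 0.321 μM, Vmax,app = 0.929 μmol/min.
v = Vmax,app·[S]/(Km,app + [S]) = 0.929 × 1.00/(0.321 + 1.00) = 0.703 μmol/min.

0.703 μmol/min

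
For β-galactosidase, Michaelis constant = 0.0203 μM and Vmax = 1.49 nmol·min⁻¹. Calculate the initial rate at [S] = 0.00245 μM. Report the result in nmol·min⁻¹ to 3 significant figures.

[S]/(Km+[S]) = 0.00245/0.02275 = 0.1077, the fractional saturation.
v = 0.1077 × Vmax = 0.1077 × 1.49 = 0.160 nmol·min⁻¹.

0.160 nmol·min⁻¹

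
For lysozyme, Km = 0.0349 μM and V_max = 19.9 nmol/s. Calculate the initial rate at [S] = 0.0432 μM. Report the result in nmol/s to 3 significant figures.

v = Vmax·[S]/(Km + [S]) = 19.9 × 0.0432 / (0.0349 + 0.0432)
  = 0.8597 / 0.07810 = 11.0 nmol/s.

11.0 nmol/s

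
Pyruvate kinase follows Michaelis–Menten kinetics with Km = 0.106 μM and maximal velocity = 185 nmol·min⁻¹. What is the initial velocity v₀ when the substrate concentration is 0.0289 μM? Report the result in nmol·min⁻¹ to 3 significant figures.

39.6 nmol·min⁻¹

[S]/(Km+[S]) = 0.0289/0.1349 = 0.2142, the fractional saturation.
v = 0.2142 × Vmax = 0.2142 × 185 = 39.6 nmol·min⁻¹.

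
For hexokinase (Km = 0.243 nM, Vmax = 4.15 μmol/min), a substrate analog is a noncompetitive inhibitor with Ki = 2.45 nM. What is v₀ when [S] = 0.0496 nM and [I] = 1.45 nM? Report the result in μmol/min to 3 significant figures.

0.442 μmol/min

α = 1 + [I]/Ki = 1 + 1.45/2.45 = 1.592.
For a noncompetitive inhibitor, Vmax is reduced to Vmax/α while Km is unchanged: Km,app = 0.243 nM, Vmax,app = 2.61 μmol/min.
v = Vmax,app·[S]/(Km,app + [S]) = 2.61 × 0.0496/(0.243 + 0.0496) = 0.442 μmol/min.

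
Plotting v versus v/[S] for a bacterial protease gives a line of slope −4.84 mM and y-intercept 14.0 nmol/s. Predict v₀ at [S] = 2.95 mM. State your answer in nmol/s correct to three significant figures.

5.30 nmol/s

In the Eadie–Hofstee form v = Vmax − Km·(v/[S]), the slope is −Km and the intercept is Vmax, so Km = 4.84 mM and Vmax = 14.0 nmol/s.
v = 14.0 × 2.95/(4.84 + 2.95) = 5.30 nmol/s.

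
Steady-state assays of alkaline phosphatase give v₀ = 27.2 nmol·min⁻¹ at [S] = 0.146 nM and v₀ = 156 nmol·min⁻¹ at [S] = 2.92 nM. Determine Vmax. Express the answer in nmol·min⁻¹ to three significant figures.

In reciprocal form, 1/v = (Km/Vmax)·(1/[S]) + 1/Vmax. The two points give (1/[S], 1/v) = (6.849, 0.03676) and (0.3425, 0.006410).
Slope = (0.03676 − 0.006410)/(6.849 − 0.3425) = 0.004665; intercept = 0.03676 − 0.004665×6.849 = 0.004813.
Vmax = 1/intercept = 208 nmol·min⁻¹; Km = slope × Vmax = 0.004665 × 208 = 0.969 nM.

208 nmol·min⁻¹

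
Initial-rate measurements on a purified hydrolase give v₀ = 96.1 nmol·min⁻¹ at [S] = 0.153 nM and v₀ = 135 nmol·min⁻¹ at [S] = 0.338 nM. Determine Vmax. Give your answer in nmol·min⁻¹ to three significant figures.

From v = Vmax[S]/(Km+[S]), each point gives Vmax = v(Km+[S])/[S].
Equating: 96.1(Km+0.153)/0.153 = 135(Km+0.338)/0.338.
628.1·Km + 96.1 = 399.4·Km + 135, so (628.1 − 399.4)·Km = 135 − 96.1.
Km = 38.90/228.7 = 0.170 nM; then Vmax = 96.1(0.170+0.153)/0.153 = 203 nmol·min⁻¹.

203 nmol·min⁻¹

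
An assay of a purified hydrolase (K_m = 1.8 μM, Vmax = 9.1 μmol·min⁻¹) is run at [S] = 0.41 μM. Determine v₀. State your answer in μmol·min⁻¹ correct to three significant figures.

[S]/(Km+[S]) = 0.41/2.210 = 0.1855, the fractional saturation.
v = 0.1855 × Vmax = 0.1855 × 9.1 = 1.69 μmol·min⁻¹.

1.69 μmol·min⁻¹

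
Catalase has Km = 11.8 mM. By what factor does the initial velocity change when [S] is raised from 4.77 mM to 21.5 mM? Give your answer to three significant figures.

2.24

Since Vmax cancels, v₂/v₁ = [S]₂(Km+[S]₁) / [S]₁(Km+[S]₂).
= 21.5×(11.8+4.77) / (4.77×(11.8+21.5)) = 356.3/158.8 = 2.24.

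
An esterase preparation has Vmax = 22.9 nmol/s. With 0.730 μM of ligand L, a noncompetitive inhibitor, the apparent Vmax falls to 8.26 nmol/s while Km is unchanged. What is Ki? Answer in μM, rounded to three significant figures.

Noncompetitive: Vmax,app = Vmax/α with α = 1 + [I]/Ki.
α = Vmax/Vmax,app = 22.9/8.26 = 2.772.
Ki = [I]/(α − 1) = 0.730/1.772 = 0.412 μM.

0.412 μM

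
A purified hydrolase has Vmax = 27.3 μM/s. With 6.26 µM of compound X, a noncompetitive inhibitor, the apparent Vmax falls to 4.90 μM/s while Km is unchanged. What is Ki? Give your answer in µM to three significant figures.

Noncompetitive: Vmax,app = Vmax/α with α = 1 + [I]/Ki.
α = Vmax/Vmax,app = 27.3/4.90 = 5.571.
Since α = 1 + [I]/Ki, [I]/Ki = 5.571 − 1 = 4.571 and Ki = 6.26/4.571 = 1.37 µM.

1.37 µM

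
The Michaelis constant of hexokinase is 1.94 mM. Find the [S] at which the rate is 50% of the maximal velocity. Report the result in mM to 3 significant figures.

v/Vmax = [S]/(Km+[S]) = 0.5, so [S] = Km·0.5/(1 − 0.5) = 1.94 × 1.000.
[S] = 1.94 mM.

1.94 mM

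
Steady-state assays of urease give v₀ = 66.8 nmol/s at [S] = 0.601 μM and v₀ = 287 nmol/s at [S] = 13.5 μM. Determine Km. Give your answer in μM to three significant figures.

2.45 μM

From v = Vmax[S]/(Km+[S]), each point gives Vmax = v(Km+[S])/[S].
Equating: 66.8(Km+0.601)/0.601 = 287(Km+13.5)/13.5.
111.1·Km + 66.8 = 21.26·Km + 287, so (111.1 − 21.26)·Km = 287 − 66.8.
Km = 220.2/89.89 = 2.45 μM; then Vmax = 66.8(2.45+0.601)/0.601 = 339 nmol/s.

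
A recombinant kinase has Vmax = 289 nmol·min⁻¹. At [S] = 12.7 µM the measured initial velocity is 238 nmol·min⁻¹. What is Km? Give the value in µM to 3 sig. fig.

v/Vmax = 238/289 = 0.8235 = [S]/(Km+[S]).
So Km + [S] = [S]/0.8235 = 15.42 µM, giving Km = 15.42 − 12.7 = 2.72 µM.

2.72 µM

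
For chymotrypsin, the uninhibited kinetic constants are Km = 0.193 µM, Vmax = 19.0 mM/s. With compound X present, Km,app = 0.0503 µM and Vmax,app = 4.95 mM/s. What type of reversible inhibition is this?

uncompetitive

Both Km and Vmax decrease by the same factor (~3.84-fold) — characteristic of uncompetitive inhibition.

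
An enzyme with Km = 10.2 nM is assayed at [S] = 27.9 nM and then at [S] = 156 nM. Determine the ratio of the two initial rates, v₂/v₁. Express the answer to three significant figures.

The fractional saturations are [S]/(Km+[S]) = 27.9/38.10 = 0.7323 and 156/166.2 = 0.9386.
v₂/v₁ is just their ratio: 0.9386/0.7323 = 1.28.

1.28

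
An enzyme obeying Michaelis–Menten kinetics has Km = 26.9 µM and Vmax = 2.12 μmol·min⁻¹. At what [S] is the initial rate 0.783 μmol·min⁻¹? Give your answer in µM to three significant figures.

15.8 µM

Rearranging v = Vmax[S]/(Km+[S]) gives [S] = Km·v/(Vmax − v).
[S] = 26.9 × 0.783 / (2.12 − 0.783) = 21.06/1.337 = 15.8 µM.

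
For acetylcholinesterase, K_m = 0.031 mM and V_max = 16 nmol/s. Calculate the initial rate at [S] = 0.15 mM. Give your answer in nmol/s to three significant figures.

v = Vmax·[S]/(Km + [S]) = 16 × 0.15 / (0.031 + 0.15)
  = 2.400 / 0.1810 = 13.3 nmol/s.

13.3 nmol/s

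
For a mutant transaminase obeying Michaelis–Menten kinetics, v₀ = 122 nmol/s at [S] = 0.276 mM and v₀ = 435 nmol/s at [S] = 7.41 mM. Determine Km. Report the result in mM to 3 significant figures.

0.817 mM

From v = Vmax[S]/(Km+[S]), each point gives Vmax = v(Km+[S])/[S].
Equating: 122(Km+0.276)/0.276 = 435(Km+7.41)/7.41.
442.0·Km + 122 = 58.70·Km + 435, so (442.0 − 58.70)·Km = 435 − 122.
Km = 313.0/383.3 = 0.817 mM; then Vmax = 122(0.817+0.276)/0.276 = 483 nmol/s.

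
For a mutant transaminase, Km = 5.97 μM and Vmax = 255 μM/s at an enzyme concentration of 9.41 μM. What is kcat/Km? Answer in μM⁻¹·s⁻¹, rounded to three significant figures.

4.54 μM⁻¹·s⁻¹

kcat = Vmax/[E]total = 255/9.41 = 27.1 s⁻¹.
kcat/Km = 27.1/5.97 = 4.54 μM⁻¹·s⁻¹.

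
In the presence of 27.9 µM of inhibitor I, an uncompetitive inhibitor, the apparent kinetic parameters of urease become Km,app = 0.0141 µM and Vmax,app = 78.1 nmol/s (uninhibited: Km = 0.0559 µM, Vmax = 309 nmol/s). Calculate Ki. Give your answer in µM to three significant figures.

9.44 µM

Uncompetitive: Vmax,app = Vmax/α (and Km,app = Km/α) with α = 1 + [I]/Ki.
α = Vmax/Vmax,app = 309/78.1 = 3.956.
Since α = 1 + [I]/Ki, [I]/Ki = 3.956 − 1 = 2.956 and Ki = 27.9/2.956 = 9.44 µM.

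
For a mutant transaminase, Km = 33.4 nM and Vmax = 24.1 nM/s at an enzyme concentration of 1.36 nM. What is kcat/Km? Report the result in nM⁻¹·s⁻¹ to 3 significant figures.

kcat = Vmax/[E]total = 24.1/1.36 = 17.7 s⁻¹.
kcat/Km = 17.7/33.4 = 0.531 nM⁻¹·s⁻¹.

0.531 nM⁻¹·s⁻¹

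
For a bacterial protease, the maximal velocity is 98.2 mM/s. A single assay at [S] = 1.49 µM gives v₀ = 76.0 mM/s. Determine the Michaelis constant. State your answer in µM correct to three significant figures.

0.435 µM

From v = Vmax[S]/(Km+[S]), Km = [S](Vmax − v)/v.
Km = 1.49 × (98.2 − 76.0) / 76.0 = 33.08/76.0 = 0.435 µM.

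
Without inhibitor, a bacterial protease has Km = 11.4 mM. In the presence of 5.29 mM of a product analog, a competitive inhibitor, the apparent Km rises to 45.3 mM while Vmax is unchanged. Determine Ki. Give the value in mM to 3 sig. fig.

1.78 mM

Competitive: Km,app = α·Km with α = 1 + [I]/Ki.
α = Km,app/Km = 45.3/11.4 = 3.974.
Ki = [I]/(α − 1) = 5.29/2.974 = 1.78 mM.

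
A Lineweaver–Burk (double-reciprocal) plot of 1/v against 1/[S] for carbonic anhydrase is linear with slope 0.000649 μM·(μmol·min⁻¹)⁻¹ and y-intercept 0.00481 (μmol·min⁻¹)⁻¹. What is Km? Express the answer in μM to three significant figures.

y-intercept = 1/Vmax ⇒ Vmax = 208 μmol·min⁻¹; slope = Km/Vmax ⇒ Km = slope × Vmax.
Km = 0.000649 × 208 = 0.135 μM.

0.135 μM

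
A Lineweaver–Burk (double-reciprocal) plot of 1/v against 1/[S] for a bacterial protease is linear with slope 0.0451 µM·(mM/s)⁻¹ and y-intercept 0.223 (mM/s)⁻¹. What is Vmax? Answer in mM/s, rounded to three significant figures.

4.48 mM/s

The y-intercept of a Lineweaver–Burk plot equals 1/Vmax, so Vmax = 1/0.223 = 4.48 mM/s.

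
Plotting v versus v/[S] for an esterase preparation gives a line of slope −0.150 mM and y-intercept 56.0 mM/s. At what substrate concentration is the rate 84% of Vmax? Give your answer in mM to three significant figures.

The Eadie–Hofstee slope gives Km = 0.150 mM (slope = −Km).
v/Vmax = [S]/(Km+[S]) = 0.84 ⇒ [S] = Km·0.84/(1−0.84) = 0.150 × 5.250 = 0.787 mM.

0.787 mM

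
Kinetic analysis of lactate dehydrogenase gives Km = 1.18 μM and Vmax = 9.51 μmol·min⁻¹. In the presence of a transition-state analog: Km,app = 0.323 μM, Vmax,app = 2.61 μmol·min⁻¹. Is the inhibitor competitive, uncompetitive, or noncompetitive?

uncompetitive

Both Km and Vmax decrease by the same factor (~3.65-fold) — characteristic of uncompetitive inhibition.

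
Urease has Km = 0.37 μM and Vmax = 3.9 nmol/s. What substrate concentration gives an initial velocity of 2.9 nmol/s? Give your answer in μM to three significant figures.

1.07 μM

The required fractional saturation is v/Vmax = 2.9/3.9 = 0.7436.
Then [S]/(Km+[S]) = 0.7436 ⇒ [S] = 0.37 × 0.7436/(1 − 0.7436) = 1.07 μM.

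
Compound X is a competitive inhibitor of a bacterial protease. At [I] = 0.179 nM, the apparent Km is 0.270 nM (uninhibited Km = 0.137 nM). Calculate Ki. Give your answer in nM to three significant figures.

0.184 nM

Competitive: Km,app = α·Km with α = 1 + [I]/Ki.
α = Km,app/Km = 0.270/0.137 = 1.971.
Ki = [I]/(α − 1) = 0.179/0.9708 = 0.184 nM.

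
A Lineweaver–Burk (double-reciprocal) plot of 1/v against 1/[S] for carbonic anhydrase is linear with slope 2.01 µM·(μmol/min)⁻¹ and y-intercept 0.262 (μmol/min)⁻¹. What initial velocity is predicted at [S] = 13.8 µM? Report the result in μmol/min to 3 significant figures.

The y-intercept is 1/Vmax, so Vmax = 1/0.262 = 3.82 μmol/min.
The slope is Km/Vmax, so Km = 2.01 × 3.82 = 7.67 µM.
Then v = 3.82 × 13.8/(7.67 + 13.8) = 2.45 μmol/min.

2.45 μmol/min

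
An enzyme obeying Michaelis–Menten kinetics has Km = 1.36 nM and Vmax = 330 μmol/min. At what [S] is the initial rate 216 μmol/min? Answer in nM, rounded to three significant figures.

Rearranging v = Vmax[S]/(Km+[S]) gives [S] = Km·v/(Vmax − v).
[S] = 1.36 × 216 / (330 − 216) = 293.8/114.0 = 2.58 nM.

2.58 nM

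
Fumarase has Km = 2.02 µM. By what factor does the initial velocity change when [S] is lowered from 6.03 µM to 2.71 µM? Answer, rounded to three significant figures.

0.765

Since Vmax cancels, v₂/v₁ = [S]₂(Km+[S]₁) / [S]₁(Km+[S]₂).
= 2.71×(2.02+6.03) / (6.03×(2.02+2.71)) = 21.82/28.52 = 0.765.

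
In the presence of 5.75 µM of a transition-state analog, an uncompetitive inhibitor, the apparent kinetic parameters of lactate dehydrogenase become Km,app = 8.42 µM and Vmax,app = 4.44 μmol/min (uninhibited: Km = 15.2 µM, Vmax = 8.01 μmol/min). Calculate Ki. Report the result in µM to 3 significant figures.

7.15 µM

Uncompetitive: Vmax,app = Vmax/α (and Km,app = Km/α) with α = 1 + [I]/Ki.
α = Vmax/Vmax,app = 8.01/4.44 = 1.804.
Since α = 1 + [I]/Ki, [I]/Ki = 1.804 − 1 = 0.8041 and Ki = 5.75/0.8041 = 7.15 µM.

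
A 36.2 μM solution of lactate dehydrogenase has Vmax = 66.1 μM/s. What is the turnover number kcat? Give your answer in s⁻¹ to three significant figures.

kcat = Vmax/[E]total = 66.1 μM/s / 36.2 μM = 1.83 s⁻¹.

1.83 s⁻¹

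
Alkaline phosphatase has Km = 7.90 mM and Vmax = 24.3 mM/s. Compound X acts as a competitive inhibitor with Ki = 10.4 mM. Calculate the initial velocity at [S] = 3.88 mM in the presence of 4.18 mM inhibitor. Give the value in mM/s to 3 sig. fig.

6.30 mM/s

α = 1 + [I]/Ki = 1 + 4.18/10.4 = 1.402.
For a competitive inhibitor, Vmax is unchanged and the apparent Km becomes α·Km: Km,app = 11.1 mM, Vmax,app = 24.3 mM/s.
v = Vmax,app·[S]/(Km,app + [S]) = 24.3 × 3.88/(11.1 + 3.88) = 6.30 mM/s.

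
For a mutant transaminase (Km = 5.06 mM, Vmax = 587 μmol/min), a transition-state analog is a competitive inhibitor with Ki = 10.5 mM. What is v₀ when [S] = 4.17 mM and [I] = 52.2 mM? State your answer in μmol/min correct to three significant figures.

71.2 μmol/min

With α = 1 + [I]/Ki = 1 + 52.2/10.5 = 5.971, the competitive rate law is v = Vmax[S] / (αKm + [S]).
v = 587×4.17 / (5.971×5.06 + 4.17) = 2448/34.39 = 71.2 μmol/min.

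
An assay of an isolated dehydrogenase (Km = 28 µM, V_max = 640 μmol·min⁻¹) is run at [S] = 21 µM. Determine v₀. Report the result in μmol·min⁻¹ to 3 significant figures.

274 μmol·min⁻¹

v = Vmax·[S]/(Km + [S]) = 640 × 21 / (28 + 21)
  = 13440 / 49.00 = 274 μmol·min⁻¹.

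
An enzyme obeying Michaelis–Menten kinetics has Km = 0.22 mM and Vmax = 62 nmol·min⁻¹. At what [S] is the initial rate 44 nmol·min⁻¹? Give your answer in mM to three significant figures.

The required fractional saturation is v/Vmax = 44/62 = 0.7097.
Then [S]/(Km+[S]) = 0.7097 ⇒ [S] = 0.22 × 0.7097/(1 − 0.7097) = 0.538 mM.

0.538 mM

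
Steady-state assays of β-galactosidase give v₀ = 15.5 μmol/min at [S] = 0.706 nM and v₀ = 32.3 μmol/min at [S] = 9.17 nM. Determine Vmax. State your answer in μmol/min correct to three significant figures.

In reciprocal form, 1/v = (Km/Vmax)·(1/[S]) + 1/Vmax. The two points give (1/[S], 1/v) = (1.416, 0.06452) and (0.1091, 0.03096).
Slope = (0.06452 − 0.03096)/(1.416 − 0.1091) = 0.02567; intercept = 0.06452 − 0.02567×1.416 = 0.02816.
Vmax = 1/intercept = 35.5 μmol/min; Km = slope × Vmax = 0.02567 × 35.5 = 0.911 nM.

35.5 μmol/min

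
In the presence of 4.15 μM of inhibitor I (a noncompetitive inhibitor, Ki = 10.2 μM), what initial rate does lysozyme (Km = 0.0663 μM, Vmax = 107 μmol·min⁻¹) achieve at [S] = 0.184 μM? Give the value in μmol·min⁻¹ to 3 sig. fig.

With α = 1 + [I]/Ki = 1 + 4.15/10.2 = 1.407, the noncompetitive rate law is v = (Vmax/α)·[S] / (Km + [S]).
v = (107/1.407)×0.184 / (0.0663 + 0.184) = 13.99/0.2503 = 55.9 μmol·min⁻¹.

55.9 μmol·min⁻¹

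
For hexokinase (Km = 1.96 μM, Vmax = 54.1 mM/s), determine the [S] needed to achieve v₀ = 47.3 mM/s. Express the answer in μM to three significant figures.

13.6 μM

The required fractional saturation is v/Vmax = 47.3/54.1 = 0.8743.
Then [S]/(Km+[S]) = 0.8743 ⇒ [S] = 1.96 × 0.8743/(1 − 0.8743) = 13.6 μM.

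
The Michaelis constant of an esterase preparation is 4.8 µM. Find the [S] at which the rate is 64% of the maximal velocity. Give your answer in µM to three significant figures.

v/Vmax = [S]/(Km+[S]) = 0.64, so [S] = Km·0.64/(1 − 0.64) = 4.8 × 1.778.
[S] = 8.53 µM.

8.53 µM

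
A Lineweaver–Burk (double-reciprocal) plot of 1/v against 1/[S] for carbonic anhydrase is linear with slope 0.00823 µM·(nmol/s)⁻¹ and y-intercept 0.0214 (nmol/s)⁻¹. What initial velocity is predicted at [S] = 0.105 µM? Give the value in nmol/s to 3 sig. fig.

The y-intercept is 1/Vmax, so Vmax = 1/0.0214 = 46.7 nmol/s.
The slope is Km/Vmax, so Km = 0.00823 × 46.7 = 0.385 µM.
Then v = 46.7 × 0.105/(0.385 + 0.105) = 10.0 nmol/s.

10.0 nmol/s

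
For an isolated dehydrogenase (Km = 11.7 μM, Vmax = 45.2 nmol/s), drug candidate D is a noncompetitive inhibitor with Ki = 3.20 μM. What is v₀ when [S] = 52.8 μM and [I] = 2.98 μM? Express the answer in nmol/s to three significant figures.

With α = 1 + [I]/Ki = 1 + 2.98/3.20 = 1.931, the noncompetitive rate law is v = (Vmax/α)·[S] / (Km + [S]).
v = (45.2/1.931)×52.8 / (11.7 + 52.8) = 1236/64.50 = 19.2 nmol/s.

19.2 nmol/s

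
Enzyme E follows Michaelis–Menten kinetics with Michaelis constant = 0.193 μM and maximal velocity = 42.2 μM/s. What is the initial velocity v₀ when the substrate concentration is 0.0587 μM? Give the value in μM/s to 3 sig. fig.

[S]/(Km+[S]) = 0.0587/0.2517 = 0.2332, the fractional saturation.
v = 0.2332 × Vmax = 0.2332 × 42.2 = 9.84 μM/s.

9.84 μM/s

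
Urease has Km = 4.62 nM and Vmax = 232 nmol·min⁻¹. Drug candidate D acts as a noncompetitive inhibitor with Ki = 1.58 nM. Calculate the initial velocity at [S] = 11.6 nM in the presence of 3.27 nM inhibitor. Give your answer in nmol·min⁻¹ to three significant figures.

54.1 nmol·min⁻¹

α = 1 + [I]/Ki = 1 + 3.27/1.58 = 3.070.
For a noncompetitive inhibitor, Vmax is reduced to Vmax/α while Km is unchanged: Km,app = 4.62 nM, Vmax,app = 75.6 nmol·min⁻¹.
v = Vmax,app·[S]/(Km,app + [S]) = 75.6 × 11.6/(4.62 + 11.6) = 54.1 nmol·min⁻¹.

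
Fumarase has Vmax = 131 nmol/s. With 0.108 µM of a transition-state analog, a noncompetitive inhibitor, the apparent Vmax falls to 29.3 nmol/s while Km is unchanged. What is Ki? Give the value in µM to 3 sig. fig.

0.0311 µM

Noncompetitive: Vmax,app = Vmax/α with α = 1 + [I]/Ki.
α = Vmax/Vmax,app = 131/29.3 = 4.471.
Ki = [I]/(α − 1) = 0.108/3.471 = 0.0311 µM.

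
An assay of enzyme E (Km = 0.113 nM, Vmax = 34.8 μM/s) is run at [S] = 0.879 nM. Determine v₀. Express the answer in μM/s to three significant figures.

v = Vmax·[S]/(Km + [S]) = 34.8 × 0.879 / (0.113 + 0.879)
  = 30.59 / 0.9920 = 30.8 μM/s.

30.8 μM/s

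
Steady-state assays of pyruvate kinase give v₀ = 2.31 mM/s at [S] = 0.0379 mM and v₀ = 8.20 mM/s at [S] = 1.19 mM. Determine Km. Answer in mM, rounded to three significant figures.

In reciprocal form, 1/v = (Km/Vmax)·(1/[S]) + 1/Vmax. The two points give (1/[S], 1/v) = (26.39, 0.4329) and (0.8403, 0.1220).
Slope = (0.4329 − 0.1220)/(26.39 − 0.8403) = 0.01217; intercept = 0.4329 − 0.01217×26.39 = 0.1117.
Vmax = 1/intercept = 8.95 mM/s; Km = slope × Vmax = 0.01217 × 8.95 = 0.109 mM.

0.109 mM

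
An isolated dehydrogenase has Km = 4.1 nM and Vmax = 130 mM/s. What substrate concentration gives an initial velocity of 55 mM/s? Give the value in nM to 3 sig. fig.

3.01 nM

Rearranging v = Vmax[S]/(Km+[S]) gives [S] = Km·v/(Vmax − v).
[S] = 4.1 × 55 / (130 − 55) = 225.5/75.00 = 3.01 nM.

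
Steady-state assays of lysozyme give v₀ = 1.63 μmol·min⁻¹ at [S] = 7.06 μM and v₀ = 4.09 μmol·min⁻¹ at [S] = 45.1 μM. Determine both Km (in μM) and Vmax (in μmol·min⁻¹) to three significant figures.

Km = 17.5 μM; Vmax = 5.68 μmol·min⁻¹

From v = Vmax[S]/(Km+[S]), each point gives Vmax = v(Km+[S])/[S].
Equating: 1.63(Km+7.06)/7.06 = 4.09(Km+45.1)/45.1.
0.2309·Km + 1.63 = 0.09069·Km + 4.09, so (0.2309 − 0.09069)·Km = 4.09 − 1.63.
Km = 2.460/0.1402 = 17.5 μM; then Vmax = 1.63(17.5+7.06)/7.06 = 5.68 μmol·min⁻¹.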